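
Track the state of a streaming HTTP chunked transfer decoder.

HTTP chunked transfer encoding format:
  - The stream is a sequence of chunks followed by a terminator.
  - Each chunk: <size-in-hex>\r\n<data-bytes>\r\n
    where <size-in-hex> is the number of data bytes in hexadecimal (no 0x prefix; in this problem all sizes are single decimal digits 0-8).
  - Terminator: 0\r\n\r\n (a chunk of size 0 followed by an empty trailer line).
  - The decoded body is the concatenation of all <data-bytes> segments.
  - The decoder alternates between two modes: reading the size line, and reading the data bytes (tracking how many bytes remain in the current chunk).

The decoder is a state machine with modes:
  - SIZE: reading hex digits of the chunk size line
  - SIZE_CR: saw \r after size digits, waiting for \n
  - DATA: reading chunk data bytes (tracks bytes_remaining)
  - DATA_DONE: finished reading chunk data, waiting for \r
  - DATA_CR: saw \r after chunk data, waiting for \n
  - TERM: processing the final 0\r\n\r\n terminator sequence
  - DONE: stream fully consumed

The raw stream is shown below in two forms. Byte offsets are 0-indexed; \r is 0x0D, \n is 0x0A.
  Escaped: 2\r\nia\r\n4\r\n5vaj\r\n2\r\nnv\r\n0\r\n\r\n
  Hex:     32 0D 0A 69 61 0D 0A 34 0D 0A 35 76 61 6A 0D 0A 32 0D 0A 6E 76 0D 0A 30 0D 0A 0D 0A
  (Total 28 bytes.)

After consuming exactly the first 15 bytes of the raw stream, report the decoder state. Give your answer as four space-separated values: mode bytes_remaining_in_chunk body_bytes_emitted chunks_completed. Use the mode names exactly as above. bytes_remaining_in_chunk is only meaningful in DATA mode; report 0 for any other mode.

Answer: DATA_CR 0 6 1

Derivation:
Byte 0 = '2': mode=SIZE remaining=0 emitted=0 chunks_done=0
Byte 1 = 0x0D: mode=SIZE_CR remaining=0 emitted=0 chunks_done=0
Byte 2 = 0x0A: mode=DATA remaining=2 emitted=0 chunks_done=0
Byte 3 = 'i': mode=DATA remaining=1 emitted=1 chunks_done=0
Byte 4 = 'a': mode=DATA_DONE remaining=0 emitted=2 chunks_done=0
Byte 5 = 0x0D: mode=DATA_CR remaining=0 emitted=2 chunks_done=0
Byte 6 = 0x0A: mode=SIZE remaining=0 emitted=2 chunks_done=1
Byte 7 = '4': mode=SIZE remaining=0 emitted=2 chunks_done=1
Byte 8 = 0x0D: mode=SIZE_CR remaining=0 emitted=2 chunks_done=1
Byte 9 = 0x0A: mode=DATA remaining=4 emitted=2 chunks_done=1
Byte 10 = '5': mode=DATA remaining=3 emitted=3 chunks_done=1
Byte 11 = 'v': mode=DATA remaining=2 emitted=4 chunks_done=1
Byte 12 = 'a': mode=DATA remaining=1 emitted=5 chunks_done=1
Byte 13 = 'j': mode=DATA_DONE remaining=0 emitted=6 chunks_done=1
Byte 14 = 0x0D: mode=DATA_CR remaining=0 emitted=6 chunks_done=1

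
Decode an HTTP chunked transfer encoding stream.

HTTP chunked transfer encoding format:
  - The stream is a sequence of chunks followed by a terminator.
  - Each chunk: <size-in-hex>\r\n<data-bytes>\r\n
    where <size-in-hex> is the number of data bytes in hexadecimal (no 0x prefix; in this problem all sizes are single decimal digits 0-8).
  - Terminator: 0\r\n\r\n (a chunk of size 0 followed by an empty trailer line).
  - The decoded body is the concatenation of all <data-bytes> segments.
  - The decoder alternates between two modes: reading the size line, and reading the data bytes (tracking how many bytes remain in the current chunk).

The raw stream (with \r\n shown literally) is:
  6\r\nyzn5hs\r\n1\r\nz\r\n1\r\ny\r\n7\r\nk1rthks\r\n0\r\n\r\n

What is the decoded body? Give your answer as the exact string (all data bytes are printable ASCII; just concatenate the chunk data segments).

Chunk 1: stream[0..1]='6' size=0x6=6, data at stream[3..9]='yzn5hs' -> body[0..6], body so far='yzn5hs'
Chunk 2: stream[11..12]='1' size=0x1=1, data at stream[14..15]='z' -> body[6..7], body so far='yzn5hsz'
Chunk 3: stream[17..18]='1' size=0x1=1, data at stream[20..21]='y' -> body[7..8], body so far='yzn5hszy'
Chunk 4: stream[23..24]='7' size=0x7=7, data at stream[26..33]='k1rthks' -> body[8..15], body so far='yzn5hszyk1rthks'
Chunk 5: stream[35..36]='0' size=0 (terminator). Final body='yzn5hszyk1rthks' (15 bytes)

Answer: yzn5hszyk1rthks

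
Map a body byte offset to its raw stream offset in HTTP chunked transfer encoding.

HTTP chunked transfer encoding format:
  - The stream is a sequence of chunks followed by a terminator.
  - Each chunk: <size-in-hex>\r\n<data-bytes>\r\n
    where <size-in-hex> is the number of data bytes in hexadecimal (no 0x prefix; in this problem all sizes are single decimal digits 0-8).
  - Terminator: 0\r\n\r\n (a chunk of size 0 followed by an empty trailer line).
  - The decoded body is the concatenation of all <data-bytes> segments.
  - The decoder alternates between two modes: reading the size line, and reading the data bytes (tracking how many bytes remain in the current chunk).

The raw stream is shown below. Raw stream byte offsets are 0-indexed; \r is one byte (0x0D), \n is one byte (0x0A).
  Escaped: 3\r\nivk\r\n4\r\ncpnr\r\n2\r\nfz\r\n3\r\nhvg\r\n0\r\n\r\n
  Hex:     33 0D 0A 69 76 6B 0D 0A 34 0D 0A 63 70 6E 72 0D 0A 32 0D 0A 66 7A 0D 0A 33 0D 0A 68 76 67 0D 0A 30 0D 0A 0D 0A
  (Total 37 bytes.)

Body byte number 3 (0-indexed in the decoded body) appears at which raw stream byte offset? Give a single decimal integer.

Chunk 1: stream[0..1]='3' size=0x3=3, data at stream[3..6]='ivk' -> body[0..3], body so far='ivk'
Chunk 2: stream[8..9]='4' size=0x4=4, data at stream[11..15]='cpnr' -> body[3..7], body so far='ivkcpnr'
Chunk 3: stream[17..18]='2' size=0x2=2, data at stream[20..22]='fz' -> body[7..9], body so far='ivkcpnrfz'
Chunk 4: stream[24..25]='3' size=0x3=3, data at stream[27..30]='hvg' -> body[9..12], body so far='ivkcpnrfzhvg'
Chunk 5: stream[32..33]='0' size=0 (terminator). Final body='ivkcpnrfzhvg' (12 bytes)
Body byte 3 at stream offset 11

Answer: 11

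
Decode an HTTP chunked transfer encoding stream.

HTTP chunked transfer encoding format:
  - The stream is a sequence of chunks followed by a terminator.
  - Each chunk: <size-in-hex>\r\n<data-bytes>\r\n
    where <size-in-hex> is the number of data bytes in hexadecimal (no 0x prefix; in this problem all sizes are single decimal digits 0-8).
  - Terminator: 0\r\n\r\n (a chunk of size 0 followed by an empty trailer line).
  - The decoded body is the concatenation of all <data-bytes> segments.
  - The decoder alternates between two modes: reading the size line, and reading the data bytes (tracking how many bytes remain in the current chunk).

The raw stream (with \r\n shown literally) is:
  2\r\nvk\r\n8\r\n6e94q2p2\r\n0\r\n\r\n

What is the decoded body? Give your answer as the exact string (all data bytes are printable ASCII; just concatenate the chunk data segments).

Chunk 1: stream[0..1]='2' size=0x2=2, data at stream[3..5]='vk' -> body[0..2], body so far='vk'
Chunk 2: stream[7..8]='8' size=0x8=8, data at stream[10..18]='6e94q2p2' -> body[2..10], body so far='vk6e94q2p2'
Chunk 3: stream[20..21]='0' size=0 (terminator). Final body='vk6e94q2p2' (10 bytes)

Answer: vk6e94q2p2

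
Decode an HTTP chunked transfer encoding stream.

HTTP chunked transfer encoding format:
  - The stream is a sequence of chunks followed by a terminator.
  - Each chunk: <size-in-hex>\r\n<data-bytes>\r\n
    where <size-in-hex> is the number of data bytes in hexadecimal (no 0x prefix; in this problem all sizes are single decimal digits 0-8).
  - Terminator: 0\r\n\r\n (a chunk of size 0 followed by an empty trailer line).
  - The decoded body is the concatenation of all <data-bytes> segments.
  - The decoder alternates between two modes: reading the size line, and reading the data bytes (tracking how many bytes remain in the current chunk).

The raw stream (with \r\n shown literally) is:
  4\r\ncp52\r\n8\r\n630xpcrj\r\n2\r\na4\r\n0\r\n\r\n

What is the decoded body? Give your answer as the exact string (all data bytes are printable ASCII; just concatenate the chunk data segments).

Answer: cp52630xpcrja4

Derivation:
Chunk 1: stream[0..1]='4' size=0x4=4, data at stream[3..7]='cp52' -> body[0..4], body so far='cp52'
Chunk 2: stream[9..10]='8' size=0x8=8, data at stream[12..20]='630xpcrj' -> body[4..12], body so far='cp52630xpcrj'
Chunk 3: stream[22..23]='2' size=0x2=2, data at stream[25..27]='a4' -> body[12..14], body so far='cp52630xpcrja4'
Chunk 4: stream[29..30]='0' size=0 (terminator). Final body='cp52630xpcrja4' (14 bytes)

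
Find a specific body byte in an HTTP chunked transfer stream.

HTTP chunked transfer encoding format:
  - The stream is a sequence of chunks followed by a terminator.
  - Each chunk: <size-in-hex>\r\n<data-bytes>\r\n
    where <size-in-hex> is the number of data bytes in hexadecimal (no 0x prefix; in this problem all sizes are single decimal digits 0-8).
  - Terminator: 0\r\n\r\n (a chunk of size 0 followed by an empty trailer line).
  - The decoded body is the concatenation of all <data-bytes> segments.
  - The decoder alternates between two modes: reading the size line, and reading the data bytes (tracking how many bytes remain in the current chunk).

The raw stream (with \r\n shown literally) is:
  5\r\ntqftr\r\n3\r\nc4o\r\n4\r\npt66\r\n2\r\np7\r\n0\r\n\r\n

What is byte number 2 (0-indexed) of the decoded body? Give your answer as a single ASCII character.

Chunk 1: stream[0..1]='5' size=0x5=5, data at stream[3..8]='tqftr' -> body[0..5], body so far='tqftr'
Chunk 2: stream[10..11]='3' size=0x3=3, data at stream[13..16]='c4o' -> body[5..8], body so far='tqftrc4o'
Chunk 3: stream[18..19]='4' size=0x4=4, data at stream[21..25]='pt66' -> body[8..12], body so far='tqftrc4opt66'
Chunk 4: stream[27..28]='2' size=0x2=2, data at stream[30..32]='p7' -> body[12..14], body so far='tqftrc4opt66p7'
Chunk 5: stream[34..35]='0' size=0 (terminator). Final body='tqftrc4opt66p7' (14 bytes)
Body byte 2 = 'f'

Answer: f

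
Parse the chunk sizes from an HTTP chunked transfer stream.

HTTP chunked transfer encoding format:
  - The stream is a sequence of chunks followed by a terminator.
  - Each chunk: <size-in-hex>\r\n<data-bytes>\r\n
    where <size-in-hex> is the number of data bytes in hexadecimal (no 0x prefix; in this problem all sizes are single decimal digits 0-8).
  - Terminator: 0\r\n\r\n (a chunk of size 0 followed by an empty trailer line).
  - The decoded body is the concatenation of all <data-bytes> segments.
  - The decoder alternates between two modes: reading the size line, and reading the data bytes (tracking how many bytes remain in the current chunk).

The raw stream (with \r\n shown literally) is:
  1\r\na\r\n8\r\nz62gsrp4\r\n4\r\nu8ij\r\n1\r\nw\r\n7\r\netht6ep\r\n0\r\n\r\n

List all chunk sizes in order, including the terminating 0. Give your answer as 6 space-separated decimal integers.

Answer: 1 8 4 1 7 0

Derivation:
Chunk 1: stream[0..1]='1' size=0x1=1, data at stream[3..4]='a' -> body[0..1], body so far='a'
Chunk 2: stream[6..7]='8' size=0x8=8, data at stream[9..17]='z62gsrp4' -> body[1..9], body so far='az62gsrp4'
Chunk 3: stream[19..20]='4' size=0x4=4, data at stream[22..26]='u8ij' -> body[9..13], body so far='az62gsrp4u8ij'
Chunk 4: stream[28..29]='1' size=0x1=1, data at stream[31..32]='w' -> body[13..14], body so far='az62gsrp4u8ijw'
Chunk 5: stream[34..35]='7' size=0x7=7, data at stream[37..44]='etht6ep' -> body[14..21], body so far='az62gsrp4u8ijwetht6ep'
Chunk 6: stream[46..47]='0' size=0 (terminator). Final body='az62gsrp4u8ijwetht6ep' (21 bytes)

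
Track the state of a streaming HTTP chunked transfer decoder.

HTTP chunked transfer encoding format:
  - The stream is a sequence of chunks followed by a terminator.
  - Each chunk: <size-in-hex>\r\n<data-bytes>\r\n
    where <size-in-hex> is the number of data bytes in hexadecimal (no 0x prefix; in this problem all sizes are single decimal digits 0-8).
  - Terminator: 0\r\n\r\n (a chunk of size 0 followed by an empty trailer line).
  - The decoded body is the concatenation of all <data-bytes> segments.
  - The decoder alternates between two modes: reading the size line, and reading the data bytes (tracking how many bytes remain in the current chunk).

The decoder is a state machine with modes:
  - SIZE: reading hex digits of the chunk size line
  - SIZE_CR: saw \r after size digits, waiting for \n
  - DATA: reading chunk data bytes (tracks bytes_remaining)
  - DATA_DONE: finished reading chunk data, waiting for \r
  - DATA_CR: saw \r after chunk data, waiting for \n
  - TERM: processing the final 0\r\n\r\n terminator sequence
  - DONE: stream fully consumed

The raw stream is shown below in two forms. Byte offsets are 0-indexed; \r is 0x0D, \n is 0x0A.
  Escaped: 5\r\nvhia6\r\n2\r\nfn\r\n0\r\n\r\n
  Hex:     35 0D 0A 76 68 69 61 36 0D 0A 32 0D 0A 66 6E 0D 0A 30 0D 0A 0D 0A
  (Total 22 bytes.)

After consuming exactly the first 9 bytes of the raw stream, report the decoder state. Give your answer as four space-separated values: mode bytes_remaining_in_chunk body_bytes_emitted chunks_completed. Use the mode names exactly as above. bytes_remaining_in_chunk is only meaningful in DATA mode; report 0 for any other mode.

Answer: DATA_CR 0 5 0

Derivation:
Byte 0 = '5': mode=SIZE remaining=0 emitted=0 chunks_done=0
Byte 1 = 0x0D: mode=SIZE_CR remaining=0 emitted=0 chunks_done=0
Byte 2 = 0x0A: mode=DATA remaining=5 emitted=0 chunks_done=0
Byte 3 = 'v': mode=DATA remaining=4 emitted=1 chunks_done=0
Byte 4 = 'h': mode=DATA remaining=3 emitted=2 chunks_done=0
Byte 5 = 'i': mode=DATA remaining=2 emitted=3 chunks_done=0
Byte 6 = 'a': mode=DATA remaining=1 emitted=4 chunks_done=0
Byte 7 = '6': mode=DATA_DONE remaining=0 emitted=5 chunks_done=0
Byte 8 = 0x0D: mode=DATA_CR remaining=0 emitted=5 chunks_done=0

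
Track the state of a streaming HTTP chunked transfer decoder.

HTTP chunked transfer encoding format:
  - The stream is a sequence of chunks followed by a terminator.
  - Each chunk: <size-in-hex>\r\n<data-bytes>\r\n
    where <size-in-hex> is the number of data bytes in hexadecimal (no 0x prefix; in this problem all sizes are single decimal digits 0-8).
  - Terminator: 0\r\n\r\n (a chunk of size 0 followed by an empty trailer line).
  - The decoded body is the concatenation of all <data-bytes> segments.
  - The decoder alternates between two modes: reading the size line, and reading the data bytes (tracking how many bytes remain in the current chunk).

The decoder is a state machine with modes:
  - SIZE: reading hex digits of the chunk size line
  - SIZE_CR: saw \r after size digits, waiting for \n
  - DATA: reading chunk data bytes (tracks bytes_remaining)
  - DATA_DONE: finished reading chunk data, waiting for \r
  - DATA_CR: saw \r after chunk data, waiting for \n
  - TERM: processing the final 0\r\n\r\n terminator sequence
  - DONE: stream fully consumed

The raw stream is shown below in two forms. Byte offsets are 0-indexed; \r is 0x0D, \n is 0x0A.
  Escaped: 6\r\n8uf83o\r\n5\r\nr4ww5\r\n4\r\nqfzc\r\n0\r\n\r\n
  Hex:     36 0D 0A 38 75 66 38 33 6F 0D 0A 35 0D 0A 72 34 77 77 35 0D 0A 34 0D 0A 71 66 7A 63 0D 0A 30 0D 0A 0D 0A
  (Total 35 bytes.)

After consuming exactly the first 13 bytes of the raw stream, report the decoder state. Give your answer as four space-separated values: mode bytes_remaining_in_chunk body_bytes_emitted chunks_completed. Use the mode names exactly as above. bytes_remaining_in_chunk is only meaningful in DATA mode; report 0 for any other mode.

Byte 0 = '6': mode=SIZE remaining=0 emitted=0 chunks_done=0
Byte 1 = 0x0D: mode=SIZE_CR remaining=0 emitted=0 chunks_done=0
Byte 2 = 0x0A: mode=DATA remaining=6 emitted=0 chunks_done=0
Byte 3 = '8': mode=DATA remaining=5 emitted=1 chunks_done=0
Byte 4 = 'u': mode=DATA remaining=4 emitted=2 chunks_done=0
Byte 5 = 'f': mode=DATA remaining=3 emitted=3 chunks_done=0
Byte 6 = '8': mode=DATA remaining=2 emitted=4 chunks_done=0
Byte 7 = '3': mode=DATA remaining=1 emitted=5 chunks_done=0
Byte 8 = 'o': mode=DATA_DONE remaining=0 emitted=6 chunks_done=0
Byte 9 = 0x0D: mode=DATA_CR remaining=0 emitted=6 chunks_done=0
Byte 10 = 0x0A: mode=SIZE remaining=0 emitted=6 chunks_done=1
Byte 11 = '5': mode=SIZE remaining=0 emitted=6 chunks_done=1
Byte 12 = 0x0D: mode=SIZE_CR remaining=0 emitted=6 chunks_done=1

Answer: SIZE_CR 0 6 1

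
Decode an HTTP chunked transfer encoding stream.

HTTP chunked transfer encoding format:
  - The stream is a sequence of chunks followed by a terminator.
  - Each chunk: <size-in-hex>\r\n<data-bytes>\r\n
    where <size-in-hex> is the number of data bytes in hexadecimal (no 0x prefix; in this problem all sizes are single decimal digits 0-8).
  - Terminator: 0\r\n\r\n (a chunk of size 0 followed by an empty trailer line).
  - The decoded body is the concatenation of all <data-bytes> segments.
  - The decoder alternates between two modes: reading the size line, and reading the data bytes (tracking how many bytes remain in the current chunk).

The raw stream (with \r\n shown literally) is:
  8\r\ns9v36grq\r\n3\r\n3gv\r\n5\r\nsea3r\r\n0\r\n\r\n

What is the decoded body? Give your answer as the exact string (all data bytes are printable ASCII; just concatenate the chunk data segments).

Chunk 1: stream[0..1]='8' size=0x8=8, data at stream[3..11]='s9v36grq' -> body[0..8], body so far='s9v36grq'
Chunk 2: stream[13..14]='3' size=0x3=3, data at stream[16..19]='3gv' -> body[8..11], body so far='s9v36grq3gv'
Chunk 3: stream[21..22]='5' size=0x5=5, data at stream[24..29]='sea3r' -> body[11..16], body so far='s9v36grq3gvsea3r'
Chunk 4: stream[31..32]='0' size=0 (terminator). Final body='s9v36grq3gvsea3r' (16 bytes)

Answer: s9v36grq3gvsea3r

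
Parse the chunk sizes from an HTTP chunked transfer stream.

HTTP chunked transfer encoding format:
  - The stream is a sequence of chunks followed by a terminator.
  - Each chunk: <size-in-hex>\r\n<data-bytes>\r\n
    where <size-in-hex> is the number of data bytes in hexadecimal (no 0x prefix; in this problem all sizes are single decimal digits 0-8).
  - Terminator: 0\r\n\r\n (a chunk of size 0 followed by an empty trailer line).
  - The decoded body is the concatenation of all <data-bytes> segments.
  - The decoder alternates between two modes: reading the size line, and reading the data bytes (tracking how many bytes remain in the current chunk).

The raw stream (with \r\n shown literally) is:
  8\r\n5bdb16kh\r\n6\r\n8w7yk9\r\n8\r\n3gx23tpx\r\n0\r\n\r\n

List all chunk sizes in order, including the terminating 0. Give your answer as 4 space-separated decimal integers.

Chunk 1: stream[0..1]='8' size=0x8=8, data at stream[3..11]='5bdb16kh' -> body[0..8], body so far='5bdb16kh'
Chunk 2: stream[13..14]='6' size=0x6=6, data at stream[16..22]='8w7yk9' -> body[8..14], body so far='5bdb16kh8w7yk9'
Chunk 3: stream[24..25]='8' size=0x8=8, data at stream[27..35]='3gx23tpx' -> body[14..22], body so far='5bdb16kh8w7yk93gx23tpx'
Chunk 4: stream[37..38]='0' size=0 (terminator). Final body='5bdb16kh8w7yk93gx23tpx' (22 bytes)

Answer: 8 6 8 0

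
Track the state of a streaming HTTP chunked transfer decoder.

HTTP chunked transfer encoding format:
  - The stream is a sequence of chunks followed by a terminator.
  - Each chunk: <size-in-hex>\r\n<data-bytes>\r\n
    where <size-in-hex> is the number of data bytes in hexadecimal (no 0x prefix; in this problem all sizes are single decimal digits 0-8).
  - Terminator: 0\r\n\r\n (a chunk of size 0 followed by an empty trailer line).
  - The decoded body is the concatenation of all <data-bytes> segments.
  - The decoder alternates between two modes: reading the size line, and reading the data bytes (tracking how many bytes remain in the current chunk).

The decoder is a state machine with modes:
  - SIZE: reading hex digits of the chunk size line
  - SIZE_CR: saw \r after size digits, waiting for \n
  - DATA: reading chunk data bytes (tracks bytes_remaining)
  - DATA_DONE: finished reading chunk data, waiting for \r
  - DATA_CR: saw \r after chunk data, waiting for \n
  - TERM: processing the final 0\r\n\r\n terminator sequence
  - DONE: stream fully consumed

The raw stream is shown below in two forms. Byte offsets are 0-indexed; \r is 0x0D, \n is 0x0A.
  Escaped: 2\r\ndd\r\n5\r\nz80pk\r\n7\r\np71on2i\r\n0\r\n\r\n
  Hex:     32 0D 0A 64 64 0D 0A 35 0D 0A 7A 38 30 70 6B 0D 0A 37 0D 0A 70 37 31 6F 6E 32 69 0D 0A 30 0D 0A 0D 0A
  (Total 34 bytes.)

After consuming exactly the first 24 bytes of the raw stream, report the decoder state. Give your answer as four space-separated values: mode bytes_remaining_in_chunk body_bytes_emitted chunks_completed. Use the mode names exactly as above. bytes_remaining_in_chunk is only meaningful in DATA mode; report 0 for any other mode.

Answer: DATA 3 11 2

Derivation:
Byte 0 = '2': mode=SIZE remaining=0 emitted=0 chunks_done=0
Byte 1 = 0x0D: mode=SIZE_CR remaining=0 emitted=0 chunks_done=0
Byte 2 = 0x0A: mode=DATA remaining=2 emitted=0 chunks_done=0
Byte 3 = 'd': mode=DATA remaining=1 emitted=1 chunks_done=0
Byte 4 = 'd': mode=DATA_DONE remaining=0 emitted=2 chunks_done=0
Byte 5 = 0x0D: mode=DATA_CR remaining=0 emitted=2 chunks_done=0
Byte 6 = 0x0A: mode=SIZE remaining=0 emitted=2 chunks_done=1
Byte 7 = '5': mode=SIZE remaining=0 emitted=2 chunks_done=1
Byte 8 = 0x0D: mode=SIZE_CR remaining=0 emitted=2 chunks_done=1
Byte 9 = 0x0A: mode=DATA remaining=5 emitted=2 chunks_done=1
Byte 10 = 'z': mode=DATA remaining=4 emitted=3 chunks_done=1
Byte 11 = '8': mode=DATA remaining=3 emitted=4 chunks_done=1
Byte 12 = '0': mode=DATA remaining=2 emitted=5 chunks_done=1
Byte 13 = 'p': mode=DATA remaining=1 emitted=6 chunks_done=1
Byte 14 = 'k': mode=DATA_DONE remaining=0 emitted=7 chunks_done=1
Byte 15 = 0x0D: mode=DATA_CR remaining=0 emitted=7 chunks_done=1
Byte 16 = 0x0A: mode=SIZE remaining=0 emitted=7 chunks_done=2
Byte 17 = '7': mode=SIZE remaining=0 emitted=7 chunks_done=2
Byte 18 = 0x0D: mode=SIZE_CR remaining=0 emitted=7 chunks_done=2
Byte 19 = 0x0A: mode=DATA remaining=7 emitted=7 chunks_done=2
Byte 20 = 'p': mode=DATA remaining=6 emitted=8 chunks_done=2
Byte 21 = '7': mode=DATA remaining=5 emitted=9 chunks_done=2
Byte 22 = '1': mode=DATA remaining=4 emitted=10 chunks_done=2
Byte 23 = 'o': mode=DATA remaining=3 emitted=11 chunks_done=2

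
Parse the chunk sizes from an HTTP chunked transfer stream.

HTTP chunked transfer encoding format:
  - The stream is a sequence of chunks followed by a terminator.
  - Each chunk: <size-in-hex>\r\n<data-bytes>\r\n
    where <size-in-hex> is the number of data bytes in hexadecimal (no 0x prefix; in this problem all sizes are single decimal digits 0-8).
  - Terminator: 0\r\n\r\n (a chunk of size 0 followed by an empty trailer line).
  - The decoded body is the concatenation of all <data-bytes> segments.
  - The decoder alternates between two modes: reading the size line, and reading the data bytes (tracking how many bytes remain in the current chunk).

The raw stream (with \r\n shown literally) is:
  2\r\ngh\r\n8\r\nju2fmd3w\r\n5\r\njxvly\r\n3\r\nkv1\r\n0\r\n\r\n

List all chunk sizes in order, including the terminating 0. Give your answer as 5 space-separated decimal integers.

Chunk 1: stream[0..1]='2' size=0x2=2, data at stream[3..5]='gh' -> body[0..2], body so far='gh'
Chunk 2: stream[7..8]='8' size=0x8=8, data at stream[10..18]='ju2fmd3w' -> body[2..10], body so far='ghju2fmd3w'
Chunk 3: stream[20..21]='5' size=0x5=5, data at stream[23..28]='jxvly' -> body[10..15], body so far='ghju2fmd3wjxvly'
Chunk 4: stream[30..31]='3' size=0x3=3, data at stream[33..36]='kv1' -> body[15..18], body so far='ghju2fmd3wjxvlykv1'
Chunk 5: stream[38..39]='0' size=0 (terminator). Final body='ghju2fmd3wjxvlykv1' (18 bytes)

Answer: 2 8 5 3 0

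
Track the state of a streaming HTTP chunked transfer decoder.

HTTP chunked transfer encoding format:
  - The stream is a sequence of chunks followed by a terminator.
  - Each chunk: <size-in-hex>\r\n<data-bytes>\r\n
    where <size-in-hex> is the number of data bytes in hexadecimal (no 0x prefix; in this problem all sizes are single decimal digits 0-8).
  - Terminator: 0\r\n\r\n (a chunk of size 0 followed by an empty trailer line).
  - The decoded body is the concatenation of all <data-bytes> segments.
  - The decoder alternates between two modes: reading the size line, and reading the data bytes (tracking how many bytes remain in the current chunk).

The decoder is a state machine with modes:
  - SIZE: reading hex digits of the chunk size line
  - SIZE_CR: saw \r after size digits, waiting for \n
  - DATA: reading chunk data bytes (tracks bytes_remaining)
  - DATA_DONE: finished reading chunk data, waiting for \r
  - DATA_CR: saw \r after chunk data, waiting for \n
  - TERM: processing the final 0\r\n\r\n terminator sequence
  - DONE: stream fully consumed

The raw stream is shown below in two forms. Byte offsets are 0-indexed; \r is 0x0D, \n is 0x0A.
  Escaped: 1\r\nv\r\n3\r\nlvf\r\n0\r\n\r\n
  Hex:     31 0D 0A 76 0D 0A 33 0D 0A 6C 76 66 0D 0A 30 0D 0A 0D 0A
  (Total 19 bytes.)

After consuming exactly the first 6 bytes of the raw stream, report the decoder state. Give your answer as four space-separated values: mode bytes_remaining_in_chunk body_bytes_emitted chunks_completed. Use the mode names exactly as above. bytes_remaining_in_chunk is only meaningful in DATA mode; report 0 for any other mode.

Byte 0 = '1': mode=SIZE remaining=0 emitted=0 chunks_done=0
Byte 1 = 0x0D: mode=SIZE_CR remaining=0 emitted=0 chunks_done=0
Byte 2 = 0x0A: mode=DATA remaining=1 emitted=0 chunks_done=0
Byte 3 = 'v': mode=DATA_DONE remaining=0 emitted=1 chunks_done=0
Byte 4 = 0x0D: mode=DATA_CR remaining=0 emitted=1 chunks_done=0
Byte 5 = 0x0A: mode=SIZE remaining=0 emitted=1 chunks_done=1

Answer: SIZE 0 1 1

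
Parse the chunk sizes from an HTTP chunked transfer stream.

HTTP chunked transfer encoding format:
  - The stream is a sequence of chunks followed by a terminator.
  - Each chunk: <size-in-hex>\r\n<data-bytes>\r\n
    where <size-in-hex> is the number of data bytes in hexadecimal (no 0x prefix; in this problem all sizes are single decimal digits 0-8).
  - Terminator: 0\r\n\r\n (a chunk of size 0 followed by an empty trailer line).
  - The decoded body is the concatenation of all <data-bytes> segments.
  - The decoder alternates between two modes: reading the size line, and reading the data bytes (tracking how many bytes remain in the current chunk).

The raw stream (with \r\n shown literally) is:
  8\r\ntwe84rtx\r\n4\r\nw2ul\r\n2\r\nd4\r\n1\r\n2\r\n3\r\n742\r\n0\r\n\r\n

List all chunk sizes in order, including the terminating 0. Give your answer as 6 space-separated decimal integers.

Answer: 8 4 2 1 3 0

Derivation:
Chunk 1: stream[0..1]='8' size=0x8=8, data at stream[3..11]='twe84rtx' -> body[0..8], body so far='twe84rtx'
Chunk 2: stream[13..14]='4' size=0x4=4, data at stream[16..20]='w2ul' -> body[8..12], body so far='twe84rtxw2ul'
Chunk 3: stream[22..23]='2' size=0x2=2, data at stream[25..27]='d4' -> body[12..14], body so far='twe84rtxw2uld4'
Chunk 4: stream[29..30]='1' size=0x1=1, data at stream[32..33]='2' -> body[14..15], body so far='twe84rtxw2uld42'
Chunk 5: stream[35..36]='3' size=0x3=3, data at stream[38..41]='742' -> body[15..18], body so far='twe84rtxw2uld42742'
Chunk 6: stream[43..44]='0' size=0 (terminator). Final body='twe84rtxw2uld42742' (18 bytes)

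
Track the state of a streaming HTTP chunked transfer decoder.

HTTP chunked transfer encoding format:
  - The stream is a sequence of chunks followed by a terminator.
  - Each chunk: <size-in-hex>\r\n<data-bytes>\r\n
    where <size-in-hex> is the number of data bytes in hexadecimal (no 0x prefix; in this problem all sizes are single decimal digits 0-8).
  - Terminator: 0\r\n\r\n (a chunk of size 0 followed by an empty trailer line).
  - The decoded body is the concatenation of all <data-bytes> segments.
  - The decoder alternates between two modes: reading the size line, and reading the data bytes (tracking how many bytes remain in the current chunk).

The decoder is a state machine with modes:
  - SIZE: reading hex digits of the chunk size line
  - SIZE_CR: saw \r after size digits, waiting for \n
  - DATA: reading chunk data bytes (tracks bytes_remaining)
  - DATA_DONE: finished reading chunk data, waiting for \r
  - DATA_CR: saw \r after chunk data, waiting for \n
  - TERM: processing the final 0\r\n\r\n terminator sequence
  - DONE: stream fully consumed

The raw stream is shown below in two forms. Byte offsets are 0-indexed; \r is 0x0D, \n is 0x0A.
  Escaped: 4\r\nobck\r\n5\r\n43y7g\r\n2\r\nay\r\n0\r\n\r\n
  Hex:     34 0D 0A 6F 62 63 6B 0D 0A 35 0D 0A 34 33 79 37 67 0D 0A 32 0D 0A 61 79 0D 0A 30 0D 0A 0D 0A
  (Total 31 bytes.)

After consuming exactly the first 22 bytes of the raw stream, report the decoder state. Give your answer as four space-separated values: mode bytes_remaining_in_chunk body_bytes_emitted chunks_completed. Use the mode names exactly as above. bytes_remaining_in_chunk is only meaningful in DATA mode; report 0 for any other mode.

Answer: DATA 2 9 2

Derivation:
Byte 0 = '4': mode=SIZE remaining=0 emitted=0 chunks_done=0
Byte 1 = 0x0D: mode=SIZE_CR remaining=0 emitted=0 chunks_done=0
Byte 2 = 0x0A: mode=DATA remaining=4 emitted=0 chunks_done=0
Byte 3 = 'o': mode=DATA remaining=3 emitted=1 chunks_done=0
Byte 4 = 'b': mode=DATA remaining=2 emitted=2 chunks_done=0
Byte 5 = 'c': mode=DATA remaining=1 emitted=3 chunks_done=0
Byte 6 = 'k': mode=DATA_DONE remaining=0 emitted=4 chunks_done=0
Byte 7 = 0x0D: mode=DATA_CR remaining=0 emitted=4 chunks_done=0
Byte 8 = 0x0A: mode=SIZE remaining=0 emitted=4 chunks_done=1
Byte 9 = '5': mode=SIZE remaining=0 emitted=4 chunks_done=1
Byte 10 = 0x0D: mode=SIZE_CR remaining=0 emitted=4 chunks_done=1
Byte 11 = 0x0A: mode=DATA remaining=5 emitted=4 chunks_done=1
Byte 12 = '4': mode=DATA remaining=4 emitted=5 chunks_done=1
Byte 13 = '3': mode=DATA remaining=3 emitted=6 chunks_done=1
Byte 14 = 'y': mode=DATA remaining=2 emitted=7 chunks_done=1
Byte 15 = '7': mode=DATA remaining=1 emitted=8 chunks_done=1
Byte 16 = 'g': mode=DATA_DONE remaining=0 emitted=9 chunks_done=1
Byte 17 = 0x0D: mode=DATA_CR remaining=0 emitted=9 chunks_done=1
Byte 18 = 0x0A: mode=SIZE remaining=0 emitted=9 chunks_done=2
Byte 19 = '2': mode=SIZE remaining=0 emitted=9 chunks_done=2
Byte 20 = 0x0D: mode=SIZE_CR remaining=0 emitted=9 chunks_done=2
Byte 21 = 0x0A: mode=DATA remaining=2 emitted=9 chunks_done=2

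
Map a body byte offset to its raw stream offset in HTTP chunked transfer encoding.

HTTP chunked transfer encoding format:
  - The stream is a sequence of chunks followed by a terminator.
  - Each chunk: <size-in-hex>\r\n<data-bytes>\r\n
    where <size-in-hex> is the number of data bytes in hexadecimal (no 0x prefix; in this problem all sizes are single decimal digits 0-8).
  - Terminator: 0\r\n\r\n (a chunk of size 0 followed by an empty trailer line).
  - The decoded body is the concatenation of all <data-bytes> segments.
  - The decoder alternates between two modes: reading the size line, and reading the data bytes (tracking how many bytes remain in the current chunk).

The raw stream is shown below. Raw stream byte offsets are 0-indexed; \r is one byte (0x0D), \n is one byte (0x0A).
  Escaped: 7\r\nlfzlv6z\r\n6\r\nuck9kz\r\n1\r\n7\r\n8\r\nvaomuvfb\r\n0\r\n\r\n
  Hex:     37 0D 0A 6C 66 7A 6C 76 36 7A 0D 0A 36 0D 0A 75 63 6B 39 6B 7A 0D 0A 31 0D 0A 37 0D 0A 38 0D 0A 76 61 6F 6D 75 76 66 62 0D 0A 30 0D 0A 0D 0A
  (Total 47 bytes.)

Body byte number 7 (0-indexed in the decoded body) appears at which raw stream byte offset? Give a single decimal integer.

Chunk 1: stream[0..1]='7' size=0x7=7, data at stream[3..10]='lfzlv6z' -> body[0..7], body so far='lfzlv6z'
Chunk 2: stream[12..13]='6' size=0x6=6, data at stream[15..21]='uck9kz' -> body[7..13], body so far='lfzlv6zuck9kz'
Chunk 3: stream[23..24]='1' size=0x1=1, data at stream[26..27]='7' -> body[13..14], body so far='lfzlv6zuck9kz7'
Chunk 4: stream[29..30]='8' size=0x8=8, data at stream[32..40]='vaomuvfb' -> body[14..22], body so far='lfzlv6zuck9kz7vaomuvfb'
Chunk 5: stream[42..43]='0' size=0 (terminator). Final body='lfzlv6zuck9kz7vaomuvfb' (22 bytes)
Body byte 7 at stream offset 15

Answer: 15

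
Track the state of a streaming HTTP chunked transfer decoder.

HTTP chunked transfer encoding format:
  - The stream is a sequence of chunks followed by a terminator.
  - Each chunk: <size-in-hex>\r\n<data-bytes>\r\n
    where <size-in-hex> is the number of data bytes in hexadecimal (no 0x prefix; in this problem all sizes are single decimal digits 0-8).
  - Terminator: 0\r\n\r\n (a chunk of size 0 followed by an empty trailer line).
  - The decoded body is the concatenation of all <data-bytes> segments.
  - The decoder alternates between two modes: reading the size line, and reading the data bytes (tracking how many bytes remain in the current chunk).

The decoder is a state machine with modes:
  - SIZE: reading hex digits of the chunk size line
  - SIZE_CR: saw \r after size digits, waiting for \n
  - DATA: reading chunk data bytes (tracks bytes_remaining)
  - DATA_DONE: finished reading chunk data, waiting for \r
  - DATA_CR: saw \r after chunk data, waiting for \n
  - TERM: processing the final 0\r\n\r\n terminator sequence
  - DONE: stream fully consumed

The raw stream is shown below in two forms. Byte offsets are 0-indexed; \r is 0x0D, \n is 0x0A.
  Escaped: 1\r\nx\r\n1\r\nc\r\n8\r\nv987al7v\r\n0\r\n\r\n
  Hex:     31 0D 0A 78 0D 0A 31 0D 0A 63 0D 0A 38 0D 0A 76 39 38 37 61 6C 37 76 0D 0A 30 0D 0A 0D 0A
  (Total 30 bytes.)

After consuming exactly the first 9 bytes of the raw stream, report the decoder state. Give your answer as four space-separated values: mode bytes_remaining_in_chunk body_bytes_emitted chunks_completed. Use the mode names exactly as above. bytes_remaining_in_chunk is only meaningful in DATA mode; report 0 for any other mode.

Byte 0 = '1': mode=SIZE remaining=0 emitted=0 chunks_done=0
Byte 1 = 0x0D: mode=SIZE_CR remaining=0 emitted=0 chunks_done=0
Byte 2 = 0x0A: mode=DATA remaining=1 emitted=0 chunks_done=0
Byte 3 = 'x': mode=DATA_DONE remaining=0 emitted=1 chunks_done=0
Byte 4 = 0x0D: mode=DATA_CR remaining=0 emitted=1 chunks_done=0
Byte 5 = 0x0A: mode=SIZE remaining=0 emitted=1 chunks_done=1
Byte 6 = '1': mode=SIZE remaining=0 emitted=1 chunks_done=1
Byte 7 = 0x0D: mode=SIZE_CR remaining=0 emitted=1 chunks_done=1
Byte 8 = 0x0A: mode=DATA remaining=1 emitted=1 chunks_done=1

Answer: DATA 1 1 1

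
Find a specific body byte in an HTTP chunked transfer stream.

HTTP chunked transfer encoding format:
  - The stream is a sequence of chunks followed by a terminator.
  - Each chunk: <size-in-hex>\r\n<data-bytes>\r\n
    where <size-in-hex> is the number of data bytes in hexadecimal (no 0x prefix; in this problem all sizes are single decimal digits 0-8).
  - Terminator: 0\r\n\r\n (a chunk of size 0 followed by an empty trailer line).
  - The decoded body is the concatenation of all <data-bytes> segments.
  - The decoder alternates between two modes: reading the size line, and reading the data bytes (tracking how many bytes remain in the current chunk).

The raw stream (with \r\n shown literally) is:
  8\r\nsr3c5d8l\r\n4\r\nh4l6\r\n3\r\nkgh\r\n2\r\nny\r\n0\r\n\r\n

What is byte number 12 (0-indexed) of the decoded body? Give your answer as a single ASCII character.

Chunk 1: stream[0..1]='8' size=0x8=8, data at stream[3..11]='sr3c5d8l' -> body[0..8], body so far='sr3c5d8l'
Chunk 2: stream[13..14]='4' size=0x4=4, data at stream[16..20]='h4l6' -> body[8..12], body so far='sr3c5d8lh4l6'
Chunk 3: stream[22..23]='3' size=0x3=3, data at stream[25..28]='kgh' -> body[12..15], body so far='sr3c5d8lh4l6kgh'
Chunk 4: stream[30..31]='2' size=0x2=2, data at stream[33..35]='ny' -> body[15..17], body so far='sr3c5d8lh4l6kghny'
Chunk 5: stream[37..38]='0' size=0 (terminator). Final body='sr3c5d8lh4l6kghny' (17 bytes)
Body byte 12 = 'k'

Answer: k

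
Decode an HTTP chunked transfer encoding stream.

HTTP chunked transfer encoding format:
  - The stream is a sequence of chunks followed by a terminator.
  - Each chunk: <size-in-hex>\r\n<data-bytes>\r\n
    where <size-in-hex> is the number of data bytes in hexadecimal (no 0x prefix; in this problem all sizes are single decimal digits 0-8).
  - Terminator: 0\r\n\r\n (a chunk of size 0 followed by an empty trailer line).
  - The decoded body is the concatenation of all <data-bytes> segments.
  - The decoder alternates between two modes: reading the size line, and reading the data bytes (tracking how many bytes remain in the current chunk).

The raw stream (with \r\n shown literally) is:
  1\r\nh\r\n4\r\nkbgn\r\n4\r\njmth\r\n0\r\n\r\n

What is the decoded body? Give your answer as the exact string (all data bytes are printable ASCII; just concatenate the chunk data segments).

Chunk 1: stream[0..1]='1' size=0x1=1, data at stream[3..4]='h' -> body[0..1], body so far='h'
Chunk 2: stream[6..7]='4' size=0x4=4, data at stream[9..13]='kbgn' -> body[1..5], body so far='hkbgn'
Chunk 3: stream[15..16]='4' size=0x4=4, data at stream[18..22]='jmth' -> body[5..9], body so far='hkbgnjmth'
Chunk 4: stream[24..25]='0' size=0 (terminator). Final body='hkbgnjmth' (9 bytes)

Answer: hkbgnjmth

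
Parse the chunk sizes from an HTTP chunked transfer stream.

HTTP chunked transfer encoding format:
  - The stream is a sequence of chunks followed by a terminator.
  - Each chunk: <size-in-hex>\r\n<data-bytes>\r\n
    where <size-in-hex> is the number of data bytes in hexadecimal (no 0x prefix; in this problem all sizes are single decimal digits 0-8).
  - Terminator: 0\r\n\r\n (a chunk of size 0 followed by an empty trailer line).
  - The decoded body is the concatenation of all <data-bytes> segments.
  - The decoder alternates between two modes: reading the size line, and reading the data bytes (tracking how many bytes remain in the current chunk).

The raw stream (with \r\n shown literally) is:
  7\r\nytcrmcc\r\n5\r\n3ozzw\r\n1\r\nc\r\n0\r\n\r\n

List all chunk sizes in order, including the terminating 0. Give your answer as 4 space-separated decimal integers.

Chunk 1: stream[0..1]='7' size=0x7=7, data at stream[3..10]='ytcrmcc' -> body[0..7], body so far='ytcrmcc'
Chunk 2: stream[12..13]='5' size=0x5=5, data at stream[15..20]='3ozzw' -> body[7..12], body so far='ytcrmcc3ozzw'
Chunk 3: stream[22..23]='1' size=0x1=1, data at stream[25..26]='c' -> body[12..13], body so far='ytcrmcc3ozzwc'
Chunk 4: stream[28..29]='0' size=0 (terminator). Final body='ytcrmcc3ozzwc' (13 bytes)

Answer: 7 5 1 0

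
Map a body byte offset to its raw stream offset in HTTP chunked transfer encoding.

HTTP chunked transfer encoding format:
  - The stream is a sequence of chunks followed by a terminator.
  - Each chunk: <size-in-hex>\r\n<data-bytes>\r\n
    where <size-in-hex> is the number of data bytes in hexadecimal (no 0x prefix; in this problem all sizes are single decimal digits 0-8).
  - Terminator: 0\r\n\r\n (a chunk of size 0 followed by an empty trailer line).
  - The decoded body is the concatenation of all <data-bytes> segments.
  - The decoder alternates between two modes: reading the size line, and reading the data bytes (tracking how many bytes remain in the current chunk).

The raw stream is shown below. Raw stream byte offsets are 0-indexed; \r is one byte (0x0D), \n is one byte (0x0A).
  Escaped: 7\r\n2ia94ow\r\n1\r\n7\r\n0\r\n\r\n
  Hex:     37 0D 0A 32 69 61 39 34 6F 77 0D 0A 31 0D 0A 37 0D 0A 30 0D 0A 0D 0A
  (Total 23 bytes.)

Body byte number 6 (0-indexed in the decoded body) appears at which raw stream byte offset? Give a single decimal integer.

Answer: 9

Derivation:
Chunk 1: stream[0..1]='7' size=0x7=7, data at stream[3..10]='2ia94ow' -> body[0..7], body so far='2ia94ow'
Chunk 2: stream[12..13]='1' size=0x1=1, data at stream[15..16]='7' -> body[7..8], body so far='2ia94ow7'
Chunk 3: stream[18..19]='0' size=0 (terminator). Final body='2ia94ow7' (8 bytes)
Body byte 6 at stream offset 9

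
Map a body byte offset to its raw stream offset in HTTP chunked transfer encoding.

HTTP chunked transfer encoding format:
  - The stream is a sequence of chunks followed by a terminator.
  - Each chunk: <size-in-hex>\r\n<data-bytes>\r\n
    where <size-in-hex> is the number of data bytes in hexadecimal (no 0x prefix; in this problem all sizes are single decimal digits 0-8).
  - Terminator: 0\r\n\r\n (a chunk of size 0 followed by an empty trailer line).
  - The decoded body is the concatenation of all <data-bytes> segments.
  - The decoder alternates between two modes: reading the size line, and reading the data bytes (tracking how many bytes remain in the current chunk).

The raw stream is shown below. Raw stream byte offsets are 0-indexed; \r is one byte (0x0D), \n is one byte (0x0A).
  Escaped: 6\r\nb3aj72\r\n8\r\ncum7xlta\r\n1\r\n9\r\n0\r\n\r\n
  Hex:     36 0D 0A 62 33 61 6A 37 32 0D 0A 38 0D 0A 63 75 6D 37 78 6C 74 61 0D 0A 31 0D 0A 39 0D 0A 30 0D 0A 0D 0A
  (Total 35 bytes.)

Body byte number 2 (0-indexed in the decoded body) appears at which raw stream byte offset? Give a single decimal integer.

Answer: 5

Derivation:
Chunk 1: stream[0..1]='6' size=0x6=6, data at stream[3..9]='b3aj72' -> body[0..6], body so far='b3aj72'
Chunk 2: stream[11..12]='8' size=0x8=8, data at stream[14..22]='cum7xlta' -> body[6..14], body so far='b3aj72cum7xlta'
Chunk 3: stream[24..25]='1' size=0x1=1, data at stream[27..28]='9' -> body[14..15], body so far='b3aj72cum7xlta9'
Chunk 4: stream[30..31]='0' size=0 (terminator). Final body='b3aj72cum7xlta9' (15 bytes)
Body byte 2 at stream offset 5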